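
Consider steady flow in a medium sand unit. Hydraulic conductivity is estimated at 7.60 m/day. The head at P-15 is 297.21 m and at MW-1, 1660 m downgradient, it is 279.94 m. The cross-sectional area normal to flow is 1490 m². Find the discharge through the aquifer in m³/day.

118

Hydraulic gradient i = (297.21 − 279.94) / 1660 = 17.27 / 1660 = 0.01040.
Darcy's law: Q = K · A · i = 7.600 × 1490 × 0.01040 = 117.8 m³/day.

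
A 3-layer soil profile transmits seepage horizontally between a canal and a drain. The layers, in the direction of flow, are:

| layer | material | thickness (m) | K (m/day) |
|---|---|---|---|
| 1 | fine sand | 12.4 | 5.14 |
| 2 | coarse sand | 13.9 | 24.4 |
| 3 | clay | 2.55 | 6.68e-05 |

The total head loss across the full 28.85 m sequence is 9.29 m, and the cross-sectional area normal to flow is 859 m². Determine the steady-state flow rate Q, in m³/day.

0.209

Flow is perpendicular to layering, so the layers act in series and the equivalent K is the thickness-weighted harmonic mean.
Total thickness L = 12.4 + 13.9 + 2.55 = 28.85 m.
Σ(b_i/K_i) = 12.4/5.14 + 13.9/24.4 + 2.55/6.68e-05 = 38177 d.
K_eq = L / Σ(b_i/K_i) = 28.85 / 38177 = 0.0007557 m/day.
Q = K_eq · A · (Δh/L) = 0.0007557 × 859 × (9.29/28.85) = 0.2090 m³/day.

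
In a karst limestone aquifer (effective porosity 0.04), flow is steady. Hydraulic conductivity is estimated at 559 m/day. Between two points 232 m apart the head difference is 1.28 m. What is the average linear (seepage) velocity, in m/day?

77.1

Hydraulic gradient i = Δh / L = 1.28 / 232 = 0.005517.
Darcy flux q = K · i = 559.0 × 0.005517 = 3.084 m/day.
Seepage velocity v = q / n_e = 3.084 / 0.04 = 77.10 m/day.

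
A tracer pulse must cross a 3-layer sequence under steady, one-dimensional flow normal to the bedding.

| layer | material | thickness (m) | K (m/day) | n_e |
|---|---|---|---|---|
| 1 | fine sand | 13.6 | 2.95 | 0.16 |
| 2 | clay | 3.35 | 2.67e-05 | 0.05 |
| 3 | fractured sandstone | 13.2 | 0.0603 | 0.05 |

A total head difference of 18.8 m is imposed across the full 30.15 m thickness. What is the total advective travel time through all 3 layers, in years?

With flow normal to the layers, continuity requires the same specific discharge q through every layer.
Σ(b_i/K_i) = 13.6/2.95 + 3.35/2.67e-05 + 13.2/0.0603 = 1.257e+05 d.
q = Δh / Σ(b_i/K_i) = 18.8 / 1.257e+05 = 0.0001496 m/day.
In each layer the seepage velocity is v_i = q/n_i, so the layer transit time is t_i = b_i·n_i / q:
  layer 1 (fine sand): t_1 = 13.6 × 0.16 / 0.0001496 = 14548 d
  layer 2 (clay): t_2 = 3.35 × 0.05 / 0.0001496 = 1120 d
  layer 3 (fractured sandstone): t_3 = 13.2 × 0.05 / 0.0001496 = 4413 d
Total t = Σ t_i = 20081 days = 54.98 years.

55.0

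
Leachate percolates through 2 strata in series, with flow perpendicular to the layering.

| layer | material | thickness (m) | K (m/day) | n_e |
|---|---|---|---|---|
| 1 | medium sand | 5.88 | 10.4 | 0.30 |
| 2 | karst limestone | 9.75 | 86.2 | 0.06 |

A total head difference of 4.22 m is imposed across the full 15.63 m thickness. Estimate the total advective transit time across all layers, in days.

0.378

With flow normal to the layers, continuity requires the same specific discharge q through every layer.
Σ(b_i/K_i) = 5.88/10.4 + 9.75/86.2 = 0.6785 d.
q = Δh / Σ(b_i/K_i) = 4.22 / 0.6785 = 6.220 m/day.
In each layer the seepage velocity is v_i = q/n_i, so the layer transit time is t_i = b_i·n_i / q:
  layer 1 (medium sand): t_1 = 5.88 × 0.30 / 6.220 = 0.2836 d
  layer 2 (karst limestone): t_2 = 9.75 × 0.06 / 6.220 = 0.09406 d
Total t = Σ t_i = 0.3777 days.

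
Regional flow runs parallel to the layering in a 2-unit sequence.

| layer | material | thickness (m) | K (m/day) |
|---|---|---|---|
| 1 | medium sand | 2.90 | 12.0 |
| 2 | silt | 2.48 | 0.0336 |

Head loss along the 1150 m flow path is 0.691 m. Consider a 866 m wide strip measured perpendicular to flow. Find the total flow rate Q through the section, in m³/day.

18.2

Flow is parallel to layering, so each bed carries its own Darcy discharge and the transmissivities add.
Σ(K_i·b_i) = 12.0×2.90 + 0.0336×2.48 = 34.88 m²/day.
Hydraulic gradient i = Δh / L = 0.691 / 1150 = 0.0006009.
Q = Σ(K_i·b_i) · W · i = 34.88 × 866 × 0.0006009 = 18.15 m³/day.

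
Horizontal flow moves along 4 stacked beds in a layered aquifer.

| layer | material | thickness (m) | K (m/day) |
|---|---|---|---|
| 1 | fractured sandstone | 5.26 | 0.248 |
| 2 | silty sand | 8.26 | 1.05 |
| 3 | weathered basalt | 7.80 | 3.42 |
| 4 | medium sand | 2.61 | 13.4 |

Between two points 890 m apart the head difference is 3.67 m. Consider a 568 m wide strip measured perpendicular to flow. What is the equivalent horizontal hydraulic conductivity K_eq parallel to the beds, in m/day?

2.99

Flow is parallel to layering, so each bed carries its own Darcy discharge and the transmissivities add.
Σ(K_i·b_i) = 0.248×5.26 + 1.05×8.26 + 3.42×7.80 + 13.4×2.61 = 71.63 m²/day.
Total thickness b = 23.93 m, so K_eq = Σ(K_i·b_i)/b = 2.993 m/day.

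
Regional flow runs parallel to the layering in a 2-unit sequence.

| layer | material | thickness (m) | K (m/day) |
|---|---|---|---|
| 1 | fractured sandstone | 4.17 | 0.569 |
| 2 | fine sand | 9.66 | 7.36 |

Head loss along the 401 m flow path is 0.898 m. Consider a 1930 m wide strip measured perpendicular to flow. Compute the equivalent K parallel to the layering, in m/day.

5.31

Flow is parallel to layering, so each bed carries its own Darcy discharge and the transmissivities add.
Σ(K_i·b_i) = 0.569×4.17 + 7.36×9.66 = 73.47 m²/day.
Total thickness b = 13.83 m, so K_eq = Σ(K_i·b_i)/b = 5.312 m/day.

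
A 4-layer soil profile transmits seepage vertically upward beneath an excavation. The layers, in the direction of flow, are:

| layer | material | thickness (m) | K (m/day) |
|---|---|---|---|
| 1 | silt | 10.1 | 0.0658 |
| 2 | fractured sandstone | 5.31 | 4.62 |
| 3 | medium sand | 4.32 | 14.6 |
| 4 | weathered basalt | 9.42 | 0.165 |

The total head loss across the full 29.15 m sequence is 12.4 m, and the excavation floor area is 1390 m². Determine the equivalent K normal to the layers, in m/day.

0.137

Flow is perpendicular to layering, so the layers act in series and the equivalent K is the thickness-weighted harmonic mean.
Total thickness L = 10.1 + 5.31 + 4.32 + 9.42 = 29.15 m.
Σ(b_i/K_i) = 10.1/0.0658 + 5.31/4.62 + 4.32/14.6 + 9.42/0.165 = 212.0 d.
K_eq = L / Σ(b_i/K_i) = 29.15 / 212.0 = 0.1375 m/day.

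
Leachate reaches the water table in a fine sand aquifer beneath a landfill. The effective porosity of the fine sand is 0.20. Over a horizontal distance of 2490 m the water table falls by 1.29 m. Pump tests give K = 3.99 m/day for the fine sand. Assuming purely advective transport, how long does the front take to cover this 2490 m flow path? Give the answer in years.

660

Hydraulic gradient i = Δh / L = 1.29 / 2490 = 0.0005181.
Darcy flux q = K · i = 3.990 × 0.0005181 = 0.002067 m/day.
Seepage velocity v = q / n_e = 0.002067 / 0.20 = 0.01034 m/day.
Travel time t = L / v = 2490 / 0.01034 = 2.409e+05 days = 659.6 years.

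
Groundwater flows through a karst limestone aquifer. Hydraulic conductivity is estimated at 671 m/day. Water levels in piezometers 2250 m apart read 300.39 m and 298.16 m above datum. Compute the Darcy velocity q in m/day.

Hydraulic gradient i = (300.39 − 298.16) / 2250 = 2.23 / 2250 = 0.0009911.
Specific discharge q = K · i = 671.0 × 0.0009911 = 0.6650 m/day.

0.665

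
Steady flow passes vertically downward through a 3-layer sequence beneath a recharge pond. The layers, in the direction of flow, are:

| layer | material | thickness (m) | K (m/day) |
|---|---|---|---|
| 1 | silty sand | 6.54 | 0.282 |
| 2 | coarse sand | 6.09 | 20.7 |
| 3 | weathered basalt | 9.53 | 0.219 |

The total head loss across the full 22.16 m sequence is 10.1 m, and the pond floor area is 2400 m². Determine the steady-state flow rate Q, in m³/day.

Flow is perpendicular to layering, so the layers act in series and the equivalent K is the thickness-weighted harmonic mean.
Total thickness L = 6.54 + 6.09 + 9.53 = 22.16 m.
Σ(b_i/K_i) = 6.54/0.282 + 6.09/20.7 + 9.53/0.219 = 67.00 d.
K_eq = L / Σ(b_i/K_i) = 22.16 / 67.00 = 0.3307 m/day.
Q = K_eq · A · (Δh/L) = 0.3307 × 2400 × (10.1/22.16) = 361.8 m³/day.

362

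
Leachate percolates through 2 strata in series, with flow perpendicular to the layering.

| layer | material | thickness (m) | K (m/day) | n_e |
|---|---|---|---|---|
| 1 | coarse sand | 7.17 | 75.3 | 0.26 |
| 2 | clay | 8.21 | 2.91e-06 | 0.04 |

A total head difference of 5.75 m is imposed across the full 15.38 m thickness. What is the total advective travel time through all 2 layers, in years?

2950

With flow normal to the layers, continuity requires the same specific discharge q through every layer.
Σ(b_i/K_i) = 7.17/75.3 + 8.21/2.91e-06 = 2.821e+06 d.
q = Δh / Σ(b_i/K_i) = 5.75 / 2.821e+06 = 2.038e-06 m/day.
In each layer the seepage velocity is v_i = q/n_i, so the layer transit time is t_i = b_i·n_i / q:
  layer 1 (coarse sand): t_1 = 7.17 × 0.26 / 2.038e-06 = 9.147e+05 d
  layer 2 (clay): t_2 = 8.21 × 0.04 / 2.038e-06 = 1.611e+05 d
Total t = Σ t_i = 1.076e+06 days = 2945 years.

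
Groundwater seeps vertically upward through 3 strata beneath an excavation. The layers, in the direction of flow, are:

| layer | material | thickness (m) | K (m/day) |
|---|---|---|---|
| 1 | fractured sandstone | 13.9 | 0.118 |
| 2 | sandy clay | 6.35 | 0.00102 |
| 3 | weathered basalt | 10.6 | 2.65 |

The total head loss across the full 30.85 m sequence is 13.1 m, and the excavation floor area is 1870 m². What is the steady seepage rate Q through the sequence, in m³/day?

Flow is perpendicular to layering, so the layers act in series and the equivalent K is the thickness-weighted harmonic mean.
Total thickness L = 13.9 + 6.35 + 10.6 = 30.85 m.
Σ(b_i/K_i) = 13.9/0.118 + 6.35/0.00102 + 10.6/2.65 = 6347 d.
K_eq = L / Σ(b_i/K_i) = 30.85 / 6347 = 0.004860 m/day.
Q = K_eq · A · (Δh/L) = 0.004860 × 1870 × (13.1/30.85) = 3.859 m³/day.

3.86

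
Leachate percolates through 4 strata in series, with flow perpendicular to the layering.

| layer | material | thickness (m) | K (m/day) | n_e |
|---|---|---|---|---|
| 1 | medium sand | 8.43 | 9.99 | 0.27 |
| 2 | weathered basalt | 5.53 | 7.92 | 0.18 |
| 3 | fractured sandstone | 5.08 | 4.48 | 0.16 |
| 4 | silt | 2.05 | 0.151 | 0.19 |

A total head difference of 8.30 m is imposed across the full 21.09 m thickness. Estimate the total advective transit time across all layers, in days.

With flow normal to the layers, continuity requires the same specific discharge q through every layer.
Σ(b_i/K_i) = 8.43/9.99 + 5.53/7.92 + 5.08/4.48 + 2.05/0.151 = 16.25 d.
q = Δh / Σ(b_i/K_i) = 8.30 / 16.25 = 0.5107 m/day.
In each layer the seepage velocity is v_i = q/n_i, so the layer transit time is t_i = b_i·n_i / q:
  layer 1 (medium sand): t_1 = 8.43 × 0.27 / 0.5107 = 4.457 d
  layer 2 (weathered basalt): t_2 = 5.53 × 0.18 / 0.5107 = 1.949 d
  layer 3 (fractured sandstone): t_3 = 5.08 × 0.16 / 0.5107 = 1.592 d
  layer 4 (silt): t_4 = 2.05 × 0.19 / 0.5107 = 0.7627 d
Total t = Σ t_i = 8.760 days.

8.76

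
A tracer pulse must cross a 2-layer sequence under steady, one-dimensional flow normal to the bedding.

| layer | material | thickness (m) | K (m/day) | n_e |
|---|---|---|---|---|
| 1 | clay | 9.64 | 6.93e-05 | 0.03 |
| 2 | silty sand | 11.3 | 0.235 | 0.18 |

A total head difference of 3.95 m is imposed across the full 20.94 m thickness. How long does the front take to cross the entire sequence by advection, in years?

With flow normal to the layers, continuity requires the same specific discharge q through every layer.
Σ(b_i/K_i) = 9.64/6.93e-05 + 11.3/0.235 = 1.392e+05 d.
q = Δh / Σ(b_i/K_i) = 3.95 / 1.392e+05 = 2.839e-05 m/day.
In each layer the seepage velocity is v_i = q/n_i, so the layer transit time is t_i = b_i·n_i / q:
  layer 1 (clay): t_1 = 9.64 × 0.03 / 2.839e-05 = 10188 d
  layer 2 (silty sand): t_2 = 11.3 × 0.18 / 2.839e-05 = 71655 d
Total t = Σ t_i = 81843 days = 224.1 years.

224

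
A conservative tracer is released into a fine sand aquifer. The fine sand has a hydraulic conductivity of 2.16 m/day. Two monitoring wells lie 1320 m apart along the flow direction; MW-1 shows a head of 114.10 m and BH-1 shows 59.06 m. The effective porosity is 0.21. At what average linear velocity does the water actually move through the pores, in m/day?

Hydraulic gradient i = (114.10 − 59.06) / 1320 = 55.04 / 1320 = 0.04170.
Darcy flux q = K · i = 2.160 × 0.04170 = 0.09007 m/day.
Seepage velocity v = q / n_e = 0.09007 / 0.21 = 0.4289 m/day.

0.429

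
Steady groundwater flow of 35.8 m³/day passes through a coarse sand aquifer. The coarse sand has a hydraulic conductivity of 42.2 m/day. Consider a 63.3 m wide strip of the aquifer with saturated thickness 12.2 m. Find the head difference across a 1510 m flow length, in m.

Cross-sectional area A = 63.3 × 12.2 = 772.3 m².
From Q = K·A·i, i = Q / (K·A) = 35.8 / (42.20 × 772.3) = 0.001099.
Head loss Δh = i · L = 0.001099 × 1510 = 1.659 m.

1.66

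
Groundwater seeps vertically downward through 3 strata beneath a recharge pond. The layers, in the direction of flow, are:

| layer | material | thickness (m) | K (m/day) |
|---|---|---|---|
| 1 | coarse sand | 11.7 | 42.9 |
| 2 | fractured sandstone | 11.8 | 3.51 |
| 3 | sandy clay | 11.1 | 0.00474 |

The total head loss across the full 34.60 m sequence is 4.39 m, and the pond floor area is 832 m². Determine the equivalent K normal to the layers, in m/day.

Flow is perpendicular to layering, so the layers act in series and the equivalent K is the thickness-weighted harmonic mean.
Total thickness L = 11.7 + 11.8 + 11.1 = 34.60 m.
Σ(b_i/K_i) = 11.7/42.9 + 11.8/3.51 + 11.1/0.00474 = 2345 d.
K_eq = L / Σ(b_i/K_i) = 34.60 / 2345 = 0.01475 m/day.

0.0148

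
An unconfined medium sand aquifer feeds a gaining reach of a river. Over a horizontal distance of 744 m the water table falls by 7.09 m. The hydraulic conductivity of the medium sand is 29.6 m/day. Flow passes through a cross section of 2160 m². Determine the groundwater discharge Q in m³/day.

Hydraulic gradient i = Δh / L = 7.09 / 744 = 0.009530.
Darcy's law: Q = K · A · i = 29.60 × 2160 × 0.009530 = 609.3 m³/day.

609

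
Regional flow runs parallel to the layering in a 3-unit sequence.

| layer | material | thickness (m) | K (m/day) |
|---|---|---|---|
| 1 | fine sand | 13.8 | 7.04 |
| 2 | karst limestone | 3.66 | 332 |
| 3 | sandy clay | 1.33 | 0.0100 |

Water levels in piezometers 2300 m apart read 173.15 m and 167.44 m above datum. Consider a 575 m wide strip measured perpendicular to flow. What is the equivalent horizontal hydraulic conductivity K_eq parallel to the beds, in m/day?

69.8

Flow is parallel to layering, so each bed carries its own Darcy discharge and the transmissivities add.
Σ(K_i·b_i) = 7.04×13.8 + 332×3.66 + 0.0100×1.33 = 1312 m²/day.
Total thickness b = 18.79 m, so K_eq = Σ(K_i·b_i)/b = 69.84 m/day.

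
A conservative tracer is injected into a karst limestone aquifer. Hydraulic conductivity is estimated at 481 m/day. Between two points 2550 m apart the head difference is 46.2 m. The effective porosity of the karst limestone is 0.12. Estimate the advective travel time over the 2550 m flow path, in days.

35.1

Hydraulic gradient i = Δh / L = 46.2 / 2550 = 0.01812.
Darcy flux q = K · i = 481.0 × 0.01812 = 8.715 m/day.
Seepage velocity v = q / n_e = 8.715 / 0.12 = 72.62 m/day.
Travel time t = L / v = 2550 / 72.62 = 35.11 days.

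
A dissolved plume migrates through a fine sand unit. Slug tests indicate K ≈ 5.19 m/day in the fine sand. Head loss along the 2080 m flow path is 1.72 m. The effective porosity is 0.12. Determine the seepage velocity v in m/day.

0.0358

Hydraulic gradient i = Δh / L = 1.72 / 2080 = 0.0008269.
Darcy flux q = K · i = 5.190 × 0.0008269 = 0.004292 m/day.
Seepage velocity v = q / n_e = 0.004292 / 0.12 = 0.03576 m/day.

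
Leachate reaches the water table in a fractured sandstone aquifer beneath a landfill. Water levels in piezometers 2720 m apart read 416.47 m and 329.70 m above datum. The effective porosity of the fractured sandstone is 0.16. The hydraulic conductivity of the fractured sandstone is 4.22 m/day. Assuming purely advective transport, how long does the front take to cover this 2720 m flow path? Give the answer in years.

Hydraulic gradient i = (416.47 − 329.70) / 2720 = 86.77 / 2720 = 0.03190.
Darcy flux q = K · i = 4.220 × 0.03190 = 0.1346 m/day.
Seepage velocity v = q / n_e = 0.1346 / 0.16 = 0.8414 m/day.
Travel time t = L / v = 2720 / 0.8414 = 3233 days = 8.851 years.

8.85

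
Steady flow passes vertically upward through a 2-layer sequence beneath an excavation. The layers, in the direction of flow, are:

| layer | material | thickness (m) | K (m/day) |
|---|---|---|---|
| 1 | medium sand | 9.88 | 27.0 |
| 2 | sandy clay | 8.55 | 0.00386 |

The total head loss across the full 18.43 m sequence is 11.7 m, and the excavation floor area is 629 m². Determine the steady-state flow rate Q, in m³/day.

3.32

Flow is perpendicular to layering, so the layers act in series and the equivalent K is the thickness-weighted harmonic mean.
Total thickness L = 9.88 + 8.55 = 18.43 m.
Σ(b_i/K_i) = 9.88/27.0 + 8.55/0.00386 = 2215 d.
K_eq = L / Σ(b_i/K_i) = 18.43 / 2215 = 0.008319 m/day.
Q = K_eq · A · (Δh/L) = 0.008319 × 629 × (11.7/18.43) = 3.322 m³/day.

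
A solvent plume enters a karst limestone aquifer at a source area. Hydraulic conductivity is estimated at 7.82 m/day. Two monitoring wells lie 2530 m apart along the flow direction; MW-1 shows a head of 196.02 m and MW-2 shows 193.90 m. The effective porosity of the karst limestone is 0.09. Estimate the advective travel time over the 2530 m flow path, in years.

95.1

Hydraulic gradient i = (196.02 − 193.90) / 2530 = 2.12 / 2530 = 0.0008379.
Darcy flux q = K · i = 7.820 × 0.0008379 = 0.006553 m/day.
Seepage velocity v = q / n_e = 0.006553 / 0.09 = 0.07281 m/day.
Travel time t = L / v = 2530 / 0.07281 = 34749 days = 95.14 years.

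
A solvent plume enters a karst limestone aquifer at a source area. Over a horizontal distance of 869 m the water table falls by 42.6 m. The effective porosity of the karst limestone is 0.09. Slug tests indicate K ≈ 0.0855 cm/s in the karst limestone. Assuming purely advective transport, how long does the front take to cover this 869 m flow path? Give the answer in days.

21.6

Convert K: 0.0855 cm/s × 864 = 73.87 m/day.
Hydraulic gradient i = Δh / L = 42.6 / 869 = 0.04902.
Darcy flux q = K · i = 73.87 × 0.04902 = 3.621 m/day.
Seepage velocity v = q / n_e = 3.621 / 0.09 = 40.24 m/day.
Travel time t = L / v = 869 / 40.24 = 21.60 days.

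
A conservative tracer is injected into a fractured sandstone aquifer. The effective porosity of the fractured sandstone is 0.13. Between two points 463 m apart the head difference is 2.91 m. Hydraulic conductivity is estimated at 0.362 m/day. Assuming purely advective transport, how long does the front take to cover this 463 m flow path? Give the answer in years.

72.4

Hydraulic gradient i = Δh / L = 2.91 / 463 = 0.006285.
Darcy flux q = K · i = 0.3620 × 0.006285 = 0.002275 m/day.
Seepage velocity v = q / n_e = 0.002275 / 0.13 = 0.01750 m/day.
Travel time t = L / v = 463 / 0.01750 = 26455 days = 72.43 years.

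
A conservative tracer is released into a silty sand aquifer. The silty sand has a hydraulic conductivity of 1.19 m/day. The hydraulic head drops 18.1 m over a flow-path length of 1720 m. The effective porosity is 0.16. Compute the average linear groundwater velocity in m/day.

0.0783

Hydraulic gradient i = Δh / L = 18.1 / 1720 = 0.01052.
Darcy flux q = K · i = 1.190 × 0.01052 = 0.01252 m/day.
Seepage velocity v = q / n_e = 0.01252 / 0.16 = 0.07827 m/day.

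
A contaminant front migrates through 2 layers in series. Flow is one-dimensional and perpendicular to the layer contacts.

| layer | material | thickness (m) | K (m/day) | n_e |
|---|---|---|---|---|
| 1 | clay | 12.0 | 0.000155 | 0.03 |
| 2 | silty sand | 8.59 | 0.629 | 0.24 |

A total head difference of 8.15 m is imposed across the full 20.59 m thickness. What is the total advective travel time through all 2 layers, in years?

With flow normal to the layers, continuity requires the same specific discharge q through every layer.
Σ(b_i/K_i) = 12.0/0.000155 + 8.59/0.629 = 77433 d.
q = Δh / Σ(b_i/K_i) = 8.15 / 77433 = 0.0001053 m/day.
In each layer the seepage velocity is v_i = q/n_i, so the layer transit time is t_i = b_i·n_i / q:
  layer 1 (clay): t_1 = 12.0 × 0.03 / 0.0001053 = 3420 d
  layer 2 (silty sand): t_2 = 8.59 × 0.24 / 0.0001053 = 19587 d
Total t = Σ t_i = 23008 days = 62.99 years.

63.0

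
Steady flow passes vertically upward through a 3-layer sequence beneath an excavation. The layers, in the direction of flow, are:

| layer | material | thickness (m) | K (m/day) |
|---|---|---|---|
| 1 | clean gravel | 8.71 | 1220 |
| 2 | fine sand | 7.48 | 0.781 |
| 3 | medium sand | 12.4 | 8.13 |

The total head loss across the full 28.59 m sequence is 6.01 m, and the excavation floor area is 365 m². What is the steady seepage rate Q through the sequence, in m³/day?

Flow is perpendicular to layering, so the layers act in series and the equivalent K is the thickness-weighted harmonic mean.
Total thickness L = 8.71 + 7.48 + 12.4 = 28.59 m.
Σ(b_i/K_i) = 8.71/1220 + 7.48/0.781 + 12.4/8.13 = 11.11 d.
K_eq = L / Σ(b_i/K_i) = 28.59 / 11.11 = 2.573 m/day.
Q = K_eq · A · (Δh/L) = 2.573 × 365 × (6.01/28.59) = 197.5 m³/day.

197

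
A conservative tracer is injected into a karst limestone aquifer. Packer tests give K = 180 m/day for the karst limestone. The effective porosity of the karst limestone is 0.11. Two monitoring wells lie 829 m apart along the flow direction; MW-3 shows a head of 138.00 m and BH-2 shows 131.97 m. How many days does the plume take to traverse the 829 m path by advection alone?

69.6

Hydraulic gradient i = (138.00 − 131.97) / 829 = 6.03 / 829 = 0.007274.
Darcy flux q = K · i = 180.0 × 0.007274 = 1.309 m/day.
Seepage velocity v = q / n_e = 1.309 / 0.11 = 11.90 m/day.
Travel time t = L / v = 829 / 11.90 = 69.65 days.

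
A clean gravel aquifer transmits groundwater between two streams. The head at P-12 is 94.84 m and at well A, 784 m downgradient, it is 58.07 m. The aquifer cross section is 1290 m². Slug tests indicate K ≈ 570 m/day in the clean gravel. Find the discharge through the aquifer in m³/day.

34500

Hydraulic gradient i = (94.84 − 58.07) / 784 = 36.77 / 784 = 0.04690.
Darcy's law: Q = K · A · i = 570.0 × 1290 × 0.04690 = 34486 m³/day.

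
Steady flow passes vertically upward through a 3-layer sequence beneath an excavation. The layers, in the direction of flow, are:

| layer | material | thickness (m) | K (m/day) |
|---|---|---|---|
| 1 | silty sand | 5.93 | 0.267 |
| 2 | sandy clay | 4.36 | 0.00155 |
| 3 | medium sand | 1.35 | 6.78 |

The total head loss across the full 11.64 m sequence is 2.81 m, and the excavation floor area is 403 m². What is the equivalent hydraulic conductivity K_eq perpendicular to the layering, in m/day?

0.00411

Flow is perpendicular to layering, so the layers act in series and the equivalent K is the thickness-weighted harmonic mean.
Total thickness L = 5.93 + 4.36 + 1.35 = 11.64 m.
Σ(b_i/K_i) = 5.93/0.267 + 4.36/0.00155 + 1.35/6.78 = 2835 d.
K_eq = L / Σ(b_i/K_i) = 11.64 / 2835 = 0.004105 m/day.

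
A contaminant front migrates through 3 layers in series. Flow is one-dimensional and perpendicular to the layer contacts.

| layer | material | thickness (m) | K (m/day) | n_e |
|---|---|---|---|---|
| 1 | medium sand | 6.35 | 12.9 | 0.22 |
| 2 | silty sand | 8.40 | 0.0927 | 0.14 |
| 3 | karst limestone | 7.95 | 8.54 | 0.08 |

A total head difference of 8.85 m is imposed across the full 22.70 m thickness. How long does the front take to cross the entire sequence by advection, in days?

With flow normal to the layers, continuity requires the same specific discharge q through every layer.
Σ(b_i/K_i) = 6.35/12.9 + 8.40/0.0927 + 7.95/8.54 = 92.04 d.
q = Δh / Σ(b_i/K_i) = 8.85 / 92.04 = 0.09616 m/day.
In each layer the seepage velocity is v_i = q/n_i, so the layer transit time is t_i = b_i·n_i / q:
  layer 1 (medium sand): t_1 = 6.35 × 0.22 / 0.09616 = 14.53 d
  layer 2 (silty sand): t_2 = 8.40 × 0.14 / 0.09616 = 12.23 d
  layer 3 (karst limestone): t_3 = 7.95 × 0.08 / 0.09616 = 6.614 d
Total t = Σ t_i = 33.37 days.

33.4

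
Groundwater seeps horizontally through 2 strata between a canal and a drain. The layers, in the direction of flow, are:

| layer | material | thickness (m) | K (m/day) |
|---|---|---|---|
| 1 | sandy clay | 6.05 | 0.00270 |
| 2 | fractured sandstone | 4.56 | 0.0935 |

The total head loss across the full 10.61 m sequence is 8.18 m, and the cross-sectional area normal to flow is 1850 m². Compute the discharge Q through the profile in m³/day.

6.61

Flow is perpendicular to layering, so the layers act in series and the equivalent K is the thickness-weighted harmonic mean.
Total thickness L = 6.05 + 4.56 = 10.61 m.
Σ(b_i/K_i) = 6.05/0.00270 + 4.56/0.0935 = 2290 d.
K_eq = L / Σ(b_i/K_i) = 10.61 / 2290 = 0.004634 m/day.
Q = K_eq · A · (Δh/L) = 0.004634 × 1850 × (8.18/10.61) = 6.610 m³/day.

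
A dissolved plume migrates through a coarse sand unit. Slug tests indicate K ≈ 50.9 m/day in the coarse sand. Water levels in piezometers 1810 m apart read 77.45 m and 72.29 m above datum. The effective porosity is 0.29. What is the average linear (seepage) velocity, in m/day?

0.500

Hydraulic gradient i = (77.45 − 72.29) / 1810 = 5.16 / 1810 = 0.002851.
Darcy flux q = K · i = 50.90 × 0.002851 = 0.1451 m/day.
Seepage velocity v = q / n_e = 0.1451 / 0.29 = 0.5004 m/day.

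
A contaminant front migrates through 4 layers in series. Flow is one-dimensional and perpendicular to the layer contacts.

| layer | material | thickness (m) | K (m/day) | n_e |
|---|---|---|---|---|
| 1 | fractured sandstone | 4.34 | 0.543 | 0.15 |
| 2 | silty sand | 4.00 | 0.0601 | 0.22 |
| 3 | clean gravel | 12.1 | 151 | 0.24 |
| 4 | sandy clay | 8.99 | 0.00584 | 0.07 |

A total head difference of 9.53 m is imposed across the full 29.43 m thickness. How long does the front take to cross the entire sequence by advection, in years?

With flow normal to the layers, continuity requires the same specific discharge q through every layer.
Σ(b_i/K_i) = 4.34/0.543 + 4.00/0.0601 + 12.1/151 + 8.99/0.00584 = 1614 d.
q = Δh / Σ(b_i/K_i) = 9.53 / 1614 = 0.005905 m/day.
In each layer the seepage velocity is v_i = q/n_i, so the layer transit time is t_i = b_i·n_i / q:
  layer 1 (fractured sandstone): t_1 = 4.34 × 0.15 / 0.005905 = 110.3 d
  layer 2 (silty sand): t_2 = 4.00 × 0.22 / 0.005905 = 149.0 d
  layer 3 (clean gravel): t_3 = 12.1 × 0.24 / 0.005905 = 491.8 d
  layer 4 (sandy clay): t_4 = 8.99 × 0.07 / 0.005905 = 106.6 d
Total t = Σ t_i = 857.7 days = 2.348 years.

2.35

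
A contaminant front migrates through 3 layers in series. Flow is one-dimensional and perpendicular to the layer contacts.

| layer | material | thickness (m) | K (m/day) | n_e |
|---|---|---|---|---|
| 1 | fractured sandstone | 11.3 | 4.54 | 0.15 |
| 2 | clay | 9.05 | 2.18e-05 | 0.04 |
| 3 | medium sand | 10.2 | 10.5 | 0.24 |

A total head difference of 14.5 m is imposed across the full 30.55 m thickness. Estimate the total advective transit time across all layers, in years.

With flow normal to the layers, continuity requires the same specific discharge q through every layer.
Σ(b_i/K_i) = 11.3/4.54 + 9.05/2.18e-05 + 10.2/10.5 = 4.151e+05 d.
q = Δh / Σ(b_i/K_i) = 14.5 / 4.151e+05 = 3.493e-05 m/day.
In each layer the seepage velocity is v_i = q/n_i, so the layer transit time is t_i = b_i·n_i / q:
  layer 1 (fractured sandstone): t_1 = 11.3 × 0.15 / 3.493e-05 = 48529 d
  layer 2 (clay): t_2 = 9.05 × 0.04 / 3.493e-05 = 10364 d
  layer 3 (medium sand): t_3 = 10.2 × 0.24 / 3.493e-05 = 70087 d
Total t = Σ t_i = 1.290e+05 days = 353.1 years.

353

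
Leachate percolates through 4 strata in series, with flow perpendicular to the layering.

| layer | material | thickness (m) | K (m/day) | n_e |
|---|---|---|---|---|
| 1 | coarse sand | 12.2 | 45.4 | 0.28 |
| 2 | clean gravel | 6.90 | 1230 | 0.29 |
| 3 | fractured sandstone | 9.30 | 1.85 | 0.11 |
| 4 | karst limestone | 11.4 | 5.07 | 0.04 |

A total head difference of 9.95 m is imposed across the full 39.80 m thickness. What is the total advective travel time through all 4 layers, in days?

5.23

With flow normal to the layers, continuity requires the same specific discharge q through every layer.
Σ(b_i/K_i) = 12.2/45.4 + 6.90/1230 + 9.30/1.85 + 11.4/5.07 = 7.550 d.
q = Δh / Σ(b_i/K_i) = 9.95 / 7.550 = 1.318 m/day.
In each layer the seepage velocity is v_i = q/n_i, so the layer transit time is t_i = b_i·n_i / q:
  layer 1 (coarse sand): t_1 = 12.2 × 0.28 / 1.318 = 2.592 d
  layer 2 (clean gravel): t_2 = 6.90 × 0.29 / 1.318 = 1.518 d
  layer 3 (fractured sandstone): t_3 = 9.30 × 0.11 / 1.318 = 0.7762 d
  layer 4 (karst limestone): t_4 = 11.4 × 0.04 / 1.318 = 0.3460 d
Total t = Σ t_i = 5.233 days.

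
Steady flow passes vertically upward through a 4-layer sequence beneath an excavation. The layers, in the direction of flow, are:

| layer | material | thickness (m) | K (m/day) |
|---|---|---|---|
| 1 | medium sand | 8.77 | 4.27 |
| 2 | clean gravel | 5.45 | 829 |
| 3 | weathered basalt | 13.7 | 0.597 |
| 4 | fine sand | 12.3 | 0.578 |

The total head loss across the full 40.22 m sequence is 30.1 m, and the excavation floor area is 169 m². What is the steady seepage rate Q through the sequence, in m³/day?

110

Flow is perpendicular to layering, so the layers act in series and the equivalent K is the thickness-weighted harmonic mean.
Total thickness L = 8.77 + 5.45 + 13.7 + 12.3 = 40.22 m.
Σ(b_i/K_i) = 8.77/4.27 + 5.45/829 + 13.7/0.597 + 12.3/0.578 = 46.29 d.
K_eq = L / Σ(b_i/K_i) = 40.22 / 46.29 = 0.8689 m/day.
Q = K_eq · A · (Δh/L) = 0.8689 × 169 × (30.1/40.22) = 109.9 m³/day.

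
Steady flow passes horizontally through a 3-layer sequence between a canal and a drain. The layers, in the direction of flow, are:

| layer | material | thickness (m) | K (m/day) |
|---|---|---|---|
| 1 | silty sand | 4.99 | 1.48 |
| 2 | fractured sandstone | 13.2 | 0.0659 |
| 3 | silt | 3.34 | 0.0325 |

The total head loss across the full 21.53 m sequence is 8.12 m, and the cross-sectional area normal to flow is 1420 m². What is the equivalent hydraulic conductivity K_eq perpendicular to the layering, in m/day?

Flow is perpendicular to layering, so the layers act in series and the equivalent K is the thickness-weighted harmonic mean.
Total thickness L = 4.99 + 13.2 + 3.34 = 21.53 m.
Σ(b_i/K_i) = 4.99/1.48 + 13.2/0.0659 + 3.34/0.0325 = 306.4 d.
K_eq = L / Σ(b_i/K_i) = 21.53 / 306.4 = 0.07026 m/day.

0.0703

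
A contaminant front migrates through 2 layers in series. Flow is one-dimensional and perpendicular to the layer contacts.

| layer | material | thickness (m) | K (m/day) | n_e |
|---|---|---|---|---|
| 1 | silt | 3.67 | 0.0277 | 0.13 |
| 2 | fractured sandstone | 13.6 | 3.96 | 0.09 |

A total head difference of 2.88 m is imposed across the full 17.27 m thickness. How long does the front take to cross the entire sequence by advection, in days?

With flow normal to the layers, continuity requires the same specific discharge q through every layer.
Σ(b_i/K_i) = 3.67/0.0277 + 13.6/3.96 = 135.9 d.
q = Δh / Σ(b_i/K_i) = 2.88 / 135.9 = 0.02119 m/day.
In each layer the seepage velocity is v_i = q/n_i, so the layer transit time is t_i = b_i·n_i / q:
  layer 1 (silt): t_1 = 3.67 × 0.13 / 0.02119 = 22.52 d
  layer 2 (fractured sandstone): t_2 = 13.6 × 0.09 / 0.02119 = 57.77 d
Total t = Σ t_i = 80.29 days.

80.3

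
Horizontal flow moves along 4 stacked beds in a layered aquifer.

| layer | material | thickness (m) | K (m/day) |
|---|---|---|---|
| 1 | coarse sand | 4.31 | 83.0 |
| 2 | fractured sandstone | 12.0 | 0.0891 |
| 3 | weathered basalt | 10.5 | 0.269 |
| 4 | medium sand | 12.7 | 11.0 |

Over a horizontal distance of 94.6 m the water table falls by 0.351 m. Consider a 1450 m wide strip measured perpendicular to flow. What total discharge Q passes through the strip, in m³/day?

Flow is parallel to layering, so each bed carries its own Darcy discharge and the transmissivities add.
Σ(K_i·b_i) = 83.0×4.31 + 0.0891×12.0 + 0.269×10.5 + 11.0×12.7 = 501.3 m²/day.
Hydraulic gradient i = Δh / L = 0.351 / 94.6 = 0.003710.
Q = Σ(K_i·b_i) · W · i = 501.3 × 1450 × 0.003710 = 2697 m³/day.

2700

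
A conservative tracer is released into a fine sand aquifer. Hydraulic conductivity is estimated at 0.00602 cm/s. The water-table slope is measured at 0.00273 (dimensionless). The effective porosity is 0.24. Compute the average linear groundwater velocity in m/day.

Convert K: 0.00602 cm/s × 864 = 5.201 m/day.
Hydraulic gradient i = 0.00273.
Darcy flux q = K · i = 5.201 × 0.002730 = 0.01420 m/day.
Seepage velocity v = q / n_e = 0.01420 / 0.24 = 0.05916 m/day.

0.0592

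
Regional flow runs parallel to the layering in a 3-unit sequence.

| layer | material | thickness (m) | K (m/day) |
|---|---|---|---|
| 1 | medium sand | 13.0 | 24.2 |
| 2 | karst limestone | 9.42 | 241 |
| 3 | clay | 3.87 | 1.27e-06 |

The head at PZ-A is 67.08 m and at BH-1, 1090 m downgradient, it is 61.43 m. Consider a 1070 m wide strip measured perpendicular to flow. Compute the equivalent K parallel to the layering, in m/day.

98.3

Flow is parallel to layering, so each bed carries its own Darcy discharge and the transmissivities add.
Σ(K_i·b_i) = 24.2×13.0 + 241×9.42 + 1.27e-06×3.87 = 2585 m²/day.
Total thickness b = 26.29 m, so K_eq = Σ(K_i·b_i)/b = 98.32 m/day.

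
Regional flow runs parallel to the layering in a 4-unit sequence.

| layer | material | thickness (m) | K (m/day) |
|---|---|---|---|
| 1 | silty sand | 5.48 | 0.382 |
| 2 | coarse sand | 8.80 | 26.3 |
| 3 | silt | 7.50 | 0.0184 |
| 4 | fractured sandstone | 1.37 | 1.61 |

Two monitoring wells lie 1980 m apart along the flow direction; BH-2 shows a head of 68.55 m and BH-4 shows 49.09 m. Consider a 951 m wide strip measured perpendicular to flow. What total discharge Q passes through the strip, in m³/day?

Flow is parallel to layering, so each bed carries its own Darcy discharge and the transmissivities add.
Σ(K_i·b_i) = 0.382×5.48 + 26.3×8.80 + 0.0184×7.50 + 1.61×1.37 = 235.9 m²/day.
Hydraulic gradient i = (68.55 − 49.09) / 1980 = 19.46 / 1980 = 0.009828.
Q = Σ(K_i·b_i) · W · i = 235.9 × 951 × 0.009828 = 2205 m³/day.

2200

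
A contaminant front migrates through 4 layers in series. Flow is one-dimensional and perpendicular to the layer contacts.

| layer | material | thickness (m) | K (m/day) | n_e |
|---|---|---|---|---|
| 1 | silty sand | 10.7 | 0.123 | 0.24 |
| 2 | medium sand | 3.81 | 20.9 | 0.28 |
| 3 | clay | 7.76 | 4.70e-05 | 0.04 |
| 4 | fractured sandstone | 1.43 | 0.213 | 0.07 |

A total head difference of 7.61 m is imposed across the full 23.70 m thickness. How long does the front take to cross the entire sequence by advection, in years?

240

With flow normal to the layers, continuity requires the same specific discharge q through every layer.
Σ(b_i/K_i) = 10.7/0.123 + 3.81/20.9 + 7.76/4.70e-05 + 1.43/0.213 = 1.652e+05 d.
q = Δh / Σ(b_i/K_i) = 7.61 / 1.652e+05 = 4.607e-05 m/day.
In each layer the seepage velocity is v_i = q/n_i, so the layer transit time is t_i = b_i·n_i / q:
  layer 1 (silty sand): t_1 = 10.7 × 0.24 / 4.607e-05 = 55747 d
  layer 2 (medium sand): t_2 = 3.81 × 0.28 / 4.607e-05 = 23158 d
  layer 3 (clay): t_3 = 7.76 × 0.04 / 4.607e-05 = 6738 d
  layer 4 (fractured sandstone): t_4 = 1.43 × 0.07 / 4.607e-05 = 2173 d
Total t = Σ t_i = 87817 days = 240.4 years.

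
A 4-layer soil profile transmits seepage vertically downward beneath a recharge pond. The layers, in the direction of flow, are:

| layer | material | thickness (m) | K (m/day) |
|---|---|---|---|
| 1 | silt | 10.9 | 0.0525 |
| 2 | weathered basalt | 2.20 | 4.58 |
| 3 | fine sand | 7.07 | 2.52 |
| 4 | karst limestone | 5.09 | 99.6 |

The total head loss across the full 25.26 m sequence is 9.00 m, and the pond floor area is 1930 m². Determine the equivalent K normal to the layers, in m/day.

0.120

Flow is perpendicular to layering, so the layers act in series and the equivalent K is the thickness-weighted harmonic mean.
Total thickness L = 10.9 + 2.20 + 7.07 + 5.09 = 25.26 m.
Σ(b_i/K_i) = 10.9/0.0525 + 2.20/4.58 + 7.07/2.52 + 5.09/99.6 = 211.0 d.
K_eq = L / Σ(b_i/K_i) = 25.26 / 211.0 = 0.1197 m/day.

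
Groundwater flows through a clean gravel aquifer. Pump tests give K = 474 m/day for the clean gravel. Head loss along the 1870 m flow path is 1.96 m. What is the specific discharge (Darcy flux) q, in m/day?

0.497

Hydraulic gradient i = Δh / L = 1.96 / 1870 = 0.001048.
Specific discharge q = K · i = 474.0 × 0.001048 = 0.4968 m/day.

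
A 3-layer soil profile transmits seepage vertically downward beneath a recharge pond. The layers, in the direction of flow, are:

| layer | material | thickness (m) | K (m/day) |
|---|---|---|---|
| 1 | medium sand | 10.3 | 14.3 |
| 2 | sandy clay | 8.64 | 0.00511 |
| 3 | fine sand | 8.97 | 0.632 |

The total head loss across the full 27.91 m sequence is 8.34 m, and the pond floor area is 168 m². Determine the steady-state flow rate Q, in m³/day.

Flow is perpendicular to layering, so the layers act in series and the equivalent K is the thickness-weighted harmonic mean.
Total thickness L = 10.3 + 8.64 + 8.97 = 27.91 m.
Σ(b_i/K_i) = 10.3/14.3 + 8.64/0.00511 + 8.97/0.632 = 1706 d.
K_eq = L / Σ(b_i/K_i) = 27.91 / 1706 = 0.01636 m/day.
Q = K_eq · A · (Δh/L) = 0.01636 × 168 × (8.34/27.91) = 0.8214 m³/day.

0.821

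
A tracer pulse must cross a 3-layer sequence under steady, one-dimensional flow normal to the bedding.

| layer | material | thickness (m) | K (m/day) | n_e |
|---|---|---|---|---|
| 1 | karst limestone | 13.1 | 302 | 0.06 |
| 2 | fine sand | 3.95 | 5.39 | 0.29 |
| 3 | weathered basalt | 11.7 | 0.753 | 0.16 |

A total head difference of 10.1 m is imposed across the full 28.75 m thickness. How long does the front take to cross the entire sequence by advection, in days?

With flow normal to the layers, continuity requires the same specific discharge q through every layer.
Σ(b_i/K_i) = 13.1/302 + 3.95/5.39 + 11.7/0.753 = 16.31 d.
q = Δh / Σ(b_i/K_i) = 10.1 / 16.31 = 0.6191 m/day.
In each layer the seepage velocity is v_i = q/n_i, so the layer transit time is t_i = b_i·n_i / q:
  layer 1 (karst limestone): t_1 = 13.1 × 0.06 / 0.6191 = 1.270 d
  layer 2 (fine sand): t_2 = 3.95 × 0.29 / 0.6191 = 1.850 d
  layer 3 (weathered basalt): t_3 = 11.7 × 0.16 / 0.6191 = 3.024 d
Total t = Σ t_i = 6.144 days.

6.14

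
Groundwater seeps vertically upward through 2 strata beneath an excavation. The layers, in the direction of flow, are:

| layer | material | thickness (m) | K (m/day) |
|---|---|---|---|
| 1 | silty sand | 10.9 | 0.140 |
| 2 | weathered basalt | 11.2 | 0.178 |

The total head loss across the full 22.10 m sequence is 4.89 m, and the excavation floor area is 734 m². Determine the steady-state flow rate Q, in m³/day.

Flow is perpendicular to layering, so the layers act in series and the equivalent K is the thickness-weighted harmonic mean.
Total thickness L = 10.9 + 11.2 = 22.10 m.
Σ(b_i/K_i) = 10.9/0.140 + 11.2/0.178 = 140.8 d.
K_eq = L / Σ(b_i/K_i) = 22.10 / 140.8 = 0.1570 m/day.
Q = K_eq · A · (Δh/L) = 0.1570 × 734 × (4.89/22.10) = 25.50 m³/day.

25.5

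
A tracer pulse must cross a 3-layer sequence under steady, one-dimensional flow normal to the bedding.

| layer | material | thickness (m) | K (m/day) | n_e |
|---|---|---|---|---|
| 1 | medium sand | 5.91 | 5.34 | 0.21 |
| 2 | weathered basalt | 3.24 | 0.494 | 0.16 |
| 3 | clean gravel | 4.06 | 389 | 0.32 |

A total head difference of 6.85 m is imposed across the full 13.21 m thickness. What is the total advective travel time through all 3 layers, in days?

With flow normal to the layers, continuity requires the same specific discharge q through every layer.
Σ(b_i/K_i) = 5.91/5.34 + 3.24/0.494 + 4.06/389 = 7.676 d.
q = Δh / Σ(b_i/K_i) = 6.85 / 7.676 = 0.8924 m/day.
In each layer the seepage velocity is v_i = q/n_i, so the layer transit time is t_i = b_i·n_i / q:
  layer 1 (medium sand): t_1 = 5.91 × 0.21 / 0.8924 = 1.391 d
  layer 2 (weathered basalt): t_2 = 3.24 × 0.16 / 0.8924 = 0.5809 d
  layer 3 (clean gravel): t_3 = 4.06 × 0.32 / 0.8924 = 1.456 d
Total t = Σ t_i = 3.427 days.

3.43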